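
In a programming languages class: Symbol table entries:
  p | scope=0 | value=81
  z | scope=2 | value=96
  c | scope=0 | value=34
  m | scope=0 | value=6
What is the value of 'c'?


Searching symbol table for 'c':
  p | scope=0 | value=81
  z | scope=2 | value=96
  c | scope=0 | value=34 <- MATCH
  m | scope=0 | value=6
Found 'c' at scope 0 with value 34

34


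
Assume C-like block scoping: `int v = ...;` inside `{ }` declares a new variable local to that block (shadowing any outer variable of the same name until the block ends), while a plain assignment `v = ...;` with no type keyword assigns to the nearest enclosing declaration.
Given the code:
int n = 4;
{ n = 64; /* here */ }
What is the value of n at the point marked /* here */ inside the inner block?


Analyzing scoping rules:
Outer scope: declares n = 4
Inner block: 'n = 64;' has no type keyword, so it is an assignment to the outer n (no shadowing)
Inside the block, after the assignment -> 64
Result: 64

64


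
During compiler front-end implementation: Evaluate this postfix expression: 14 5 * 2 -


Processing tokens left to right:
Push 14, Push 5
Pop 14 and 5, compute 14 * 5 = 70, push 70
Push 2
Pop 70 and 2, compute 70 - 2 = 68, push 68
Stack result: 68

68


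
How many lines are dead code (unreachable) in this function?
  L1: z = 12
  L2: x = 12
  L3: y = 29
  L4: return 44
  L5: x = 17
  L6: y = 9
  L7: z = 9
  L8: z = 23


Analyzing control flow:
  L1: reachable (before return)
  L2: reachable (before return)
  L3: reachable (before return)
  L4: reachable (return statement)
  L5: DEAD (after return at L4)
  L6: DEAD (after return at L4)
  L7: DEAD (after return at L4)
  L8: DEAD (after return at L4)
Return at L4, total lines = 8
Dead lines: L5 through L8
Count: 4

4


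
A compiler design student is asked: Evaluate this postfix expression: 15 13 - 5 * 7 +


Processing tokens left to right:
Push 15, Push 13
Pop 15 and 13, compute 15 - 13 = 2, push 2
Push 5
Pop 2 and 5, compute 2 * 5 = 10, push 10
Push 7
Pop 10 and 7, compute 10 + 7 = 17, push 17
Stack result: 17

17


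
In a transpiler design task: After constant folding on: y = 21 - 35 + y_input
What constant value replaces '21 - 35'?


Identifying constant sub-expression:
  Original: y = 21 - 35 + y_input
  21 and 35 are both compile-time constants
  Evaluating: 21 - 35 = -14
  After folding: y = -14 + y_input

-14


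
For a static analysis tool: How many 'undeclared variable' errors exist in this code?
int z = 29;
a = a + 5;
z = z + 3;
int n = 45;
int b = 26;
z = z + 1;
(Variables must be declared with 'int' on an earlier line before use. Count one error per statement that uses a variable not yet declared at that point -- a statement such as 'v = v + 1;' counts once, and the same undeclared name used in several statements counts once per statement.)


Scanning code line by line:
  Line 1: declare 'z' -> declared = ['z']
  Line 2: use 'a' -> ERROR (undeclared)
  Line 3: use 'z' -> OK (declared)
  Line 4: declare 'n' -> declared = ['n', 'z']
  Line 5: declare 'b' -> declared = ['b', 'n', 'z']
  Line 6: use 'z' -> OK (declared)
Total undeclared variable errors: 1

1


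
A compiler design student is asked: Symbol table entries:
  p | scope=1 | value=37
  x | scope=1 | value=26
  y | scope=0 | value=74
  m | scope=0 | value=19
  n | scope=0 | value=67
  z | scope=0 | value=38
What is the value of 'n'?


Searching symbol table for 'n':
  p | scope=1 | value=37
  x | scope=1 | value=26
  y | scope=0 | value=74
  m | scope=0 | value=19
  n | scope=0 | value=67 <- MATCH
  z | scope=0 | value=38
Found 'n' at scope 0 with value 67

67


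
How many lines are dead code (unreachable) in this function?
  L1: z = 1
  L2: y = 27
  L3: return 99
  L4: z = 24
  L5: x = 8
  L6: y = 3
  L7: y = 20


Analyzing control flow:
  L1: reachable (before return)
  L2: reachable (before return)
  L3: reachable (return statement)
  L4: DEAD (after return at L3)
  L5: DEAD (after return at L3)
  L6: DEAD (after return at L3)
  L7: DEAD (after return at L3)
Return at L3, total lines = 7
Dead lines: L4 through L7
Count: 4

4


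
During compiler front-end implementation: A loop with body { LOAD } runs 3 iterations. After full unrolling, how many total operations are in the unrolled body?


Loop body operations: LOAD (1 op per iteration)
Unrolling 3 iterations:
  Iteration 1: LOAD (1 ops)
  Iteration 2: LOAD (1 ops)
  Iteration 3: LOAD (1 ops)
Total: 3 iterations * 1 ops/iter = 3 operations

3


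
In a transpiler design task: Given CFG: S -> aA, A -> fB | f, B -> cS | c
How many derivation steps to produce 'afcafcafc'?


Grammar: S -> aA, A -> fB | f, B -> cS | c
Deriving 'afcafcafc':
Step 1: S -> aA => aA
Step 2: A -> fB => afB
Step 3: B -> cS => afcS
Step 4: S -> aA => afcaA
Step 5: A -> fB => afcafB
Step 6: B -> cS => afcafcS
Step 7: S -> aA => afcafcaA
Step 8: A -> fB => afcafcafB
Step 9: B -> c => afcafcafc
Total derivation steps: 9

9


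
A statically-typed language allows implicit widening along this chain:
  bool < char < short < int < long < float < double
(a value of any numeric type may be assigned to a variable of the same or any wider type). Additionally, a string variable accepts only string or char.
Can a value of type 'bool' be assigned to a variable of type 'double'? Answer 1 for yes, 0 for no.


Target variable type: double
Source value type: bool
Numeric ranks: bool=0, double=6
Widening allowed iff rank(source) <= rank(target): 0 <= 6? Yes
Result: 1

1


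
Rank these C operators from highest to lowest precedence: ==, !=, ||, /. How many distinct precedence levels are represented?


Looking up precedence for each operator:
  == -> precedence 3
  != -> precedence 3
  || -> precedence 1
  / -> precedence 6
Sorted highest to lowest: /, ==, !=, ||
Distinct precedence values: [6, 3, 1]
Number of distinct levels: 3

3


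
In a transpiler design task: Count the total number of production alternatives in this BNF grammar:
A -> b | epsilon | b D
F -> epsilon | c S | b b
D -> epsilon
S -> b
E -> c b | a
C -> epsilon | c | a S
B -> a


Counting alternatives per rule:
  A: 3 alternative(s)
  F: 3 alternative(s)
  D: 1 alternative(s)
  S: 1 alternative(s)
  E: 2 alternative(s)
  C: 3 alternative(s)
  B: 1 alternative(s)
Sum: 3 + 3 + 1 + 1 + 2 + 3 + 1 = 14

14


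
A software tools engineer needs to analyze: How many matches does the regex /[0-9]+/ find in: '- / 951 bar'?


Pattern: /[0-9]+/ (int literals)
Input: '- / 951 bar'
Scanning for matches:
  Match 1: '951'
Total matches: 1

1


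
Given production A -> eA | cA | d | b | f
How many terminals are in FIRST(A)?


Production: A -> eA | cA | d | b | f
Examining each alternative for leading terminals:
  A -> eA : first terminal = 'e'
  A -> cA : first terminal = 'c'
  A -> d : first terminal = 'd'
  A -> b : first terminal = 'b'
  A -> f : first terminal = 'f'
FIRST(A) = {b, c, d, e, f}
Count: 5

5


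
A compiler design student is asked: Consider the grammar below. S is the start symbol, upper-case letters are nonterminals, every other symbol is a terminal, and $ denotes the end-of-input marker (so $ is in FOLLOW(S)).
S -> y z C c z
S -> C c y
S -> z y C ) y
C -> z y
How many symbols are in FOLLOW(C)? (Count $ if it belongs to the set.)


S is the start symbol and does not occur in any rule body, so FOLLOW(S) = {$}.
Examining every occurrence of C in a rule body:
  S -> y z C c z : C is followed by terminal 'c' -> add 'c'
  S -> C c y : C is followed by terminal 'c' -> add 'c' (already in the set)
  S -> z y C ) y : C is followed by terminal ')' -> add ')'
  C -> z y : C does not occur in the body -> contributes nothing
FOLLOW(C) = {), c}
Count: 2

2


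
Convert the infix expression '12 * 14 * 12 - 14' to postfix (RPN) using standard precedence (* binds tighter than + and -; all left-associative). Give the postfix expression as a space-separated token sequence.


Applying the shunting-yard algorithm:
  Operand 12 -> output
  Push '*' onto operator stack -> op-stack: [*]
  Operand 14 -> output
  See '*' (prec 2); top '*' (prec 2) >= it -> pop '*' to output
  Push '*' onto operator stack -> op-stack: [*]
  Operand 12 -> output
  See '-' (prec 1); top '*' (prec 2) >= it -> pop '*' to output
  Push '-' onto operator stack -> op-stack: [-]
  Operand 14 -> output
  End of input: pop '-' to output
Postfix result: 12 14 * 12 * 14 -

12 14 * 12 * 14 -


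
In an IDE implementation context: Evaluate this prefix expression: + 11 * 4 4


Parsing prefix expression: + 11 * 4 4
Step 1: Innermost operation '* 4 4'
  4 * 4 = 16
Step 2: Outer operation '+ 11 [16]'
  11 + 16 = 27

27


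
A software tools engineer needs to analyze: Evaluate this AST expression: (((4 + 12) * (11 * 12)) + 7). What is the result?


Expression: (((4 + 12) * (11 * 12)) + 7)
Evaluating step by step:
  4 + 12 = 16
  11 * 12 = 132
  16 * 132 = 2112
  2112 + 7 = 2119
Result: 2119

2119


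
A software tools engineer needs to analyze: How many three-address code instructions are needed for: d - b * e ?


Expression: d - b * e
Generating three-address code (respecting * over +/- precedence):
  Instruction 1: t1 = b * e
  Instruction 2: t2 = d - t1
Total instructions: 2

2


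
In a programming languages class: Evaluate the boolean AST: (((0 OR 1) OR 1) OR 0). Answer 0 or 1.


Step 1: Evaluate inner node
  0 OR 1 = 1
Step 2: Evaluate next node
  1 OR 1 = 1
Step 3: Evaluate root node
  1 OR 0 = 1

1


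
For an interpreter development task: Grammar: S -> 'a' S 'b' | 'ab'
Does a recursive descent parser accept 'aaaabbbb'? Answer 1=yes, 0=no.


Grammar accepts strings of the form a^n b^n (n >= 1)
Word: 'aaaabbbb'
Counting: 4 a's and 4 b's
Check: 4 == 4? Yes
Derivation (S -> aSb applied 3 time(s), then S -> ab): S => aSb => aaSbb => aaaSbbb => aaaabbbb
Accepted

1


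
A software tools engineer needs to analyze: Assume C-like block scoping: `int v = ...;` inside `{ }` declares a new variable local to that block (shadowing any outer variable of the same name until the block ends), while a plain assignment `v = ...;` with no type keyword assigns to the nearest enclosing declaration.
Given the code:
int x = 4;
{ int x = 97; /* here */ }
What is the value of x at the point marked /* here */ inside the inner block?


Analyzing scoping rules:
Outer scope: declares x = 4
Inner block: 'int x = 97;' declares a NEW x that shadows the outer one
Inside the block the inner declaration is in scope -> 97
Result: 97

97


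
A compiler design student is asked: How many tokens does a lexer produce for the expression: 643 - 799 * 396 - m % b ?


Scanning '643 - 799 * 396 - m % b'
Token 1: '643' -> integer_literal
Token 2: '-' -> operator
Token 3: '799' -> integer_literal
Token 4: '*' -> operator
Token 5: '396' -> integer_literal
Token 6: '-' -> operator
Token 7: 'm' -> identifier
Token 8: '%' -> operator
Token 9: 'b' -> identifier
Total tokens: 9

9


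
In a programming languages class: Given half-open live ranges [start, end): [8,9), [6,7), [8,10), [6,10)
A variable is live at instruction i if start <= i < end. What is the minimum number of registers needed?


Live ranges:
  Var0: [8, 9)
  Var1: [6, 7)
  Var2: [8, 10)
  Var3: [6, 10)
Sweep-line events (position, delta, active):
  pos=6 start -> active=1
  pos=6 start -> active=2
  pos=7 end -> active=1
  pos=8 start -> active=2
  pos=8 start -> active=3
  pos=9 end -> active=2
  pos=10 end -> active=1
  pos=10 end -> active=0
Maximum simultaneous active: 3
Minimum registers needed: 3

3


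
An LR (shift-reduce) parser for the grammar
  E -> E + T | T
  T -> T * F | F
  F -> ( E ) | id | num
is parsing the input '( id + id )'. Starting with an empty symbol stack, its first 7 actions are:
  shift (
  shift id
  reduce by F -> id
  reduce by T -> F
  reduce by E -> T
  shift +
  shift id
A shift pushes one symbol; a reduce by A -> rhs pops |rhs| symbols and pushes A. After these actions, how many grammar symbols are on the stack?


Tracking the symbol stack through each action:
  Action 1: shift '(' : push -> stack = [(] (size 1)
  Action 2: shift 'id' : push -> stack = [(, id] (size 2)
  Action 3: reduce by F -> id : pop 1, push F -> stack = [(, F] (size 2)
  Action 4: reduce by T -> F : pop 1, push T -> stack = [(, T] (size 2)
  Action 5: reduce by E -> T : pop 1, push E -> stack = [(, E] (size 2)
  Action 6: shift '+' : push -> stack = [(, E, +] (size 3)
  Action 7: shift 'id' : push -> stack = [(, E, +, id] (size 4)
Final stack size: 4

4


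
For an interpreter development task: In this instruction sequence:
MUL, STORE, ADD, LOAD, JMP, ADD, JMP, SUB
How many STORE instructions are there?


Scanning instruction sequence for STORE:
  Position 1: MUL
  Position 2: STORE <- MATCH
  Position 3: ADD
  Position 4: LOAD
  Position 5: JMP
  Position 6: ADD
  Position 7: JMP
  Position 8: SUB
Matches at positions: [2]
Total STORE count: 1

1


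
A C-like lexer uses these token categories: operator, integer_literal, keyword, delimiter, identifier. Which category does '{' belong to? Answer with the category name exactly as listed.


Token: '{'
Checking categories:
  identifier: no
  integer_literal: no
  operator: no
  keyword: no
  delimiter: YES
Category: delimiter

delimiter


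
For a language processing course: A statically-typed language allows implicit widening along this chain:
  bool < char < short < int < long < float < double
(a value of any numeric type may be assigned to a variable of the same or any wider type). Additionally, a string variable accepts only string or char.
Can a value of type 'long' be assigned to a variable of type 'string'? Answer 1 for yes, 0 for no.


Target variable type: string
Source value type: long
Rule: string accepts only {string, char}
  source 'long' in {string, char}? No
Result: 0

0


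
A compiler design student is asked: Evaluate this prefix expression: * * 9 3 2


Parsing prefix expression: * * 9 3 2
Step 1: Innermost operation '* 9 3'
  9 * 3 = 27
Step 2: Outer operation '* [27] 2'
  27 * 2 = 54

54


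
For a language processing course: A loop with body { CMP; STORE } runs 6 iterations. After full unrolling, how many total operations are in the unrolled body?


Loop body operations: CMP, STORE (2 ops per iteration)
Unrolling 6 iterations:
  Iteration 1: CMP, STORE (2 ops)
  Iteration 2: CMP, STORE (2 ops)
  Iteration 3: CMP, STORE (2 ops)
  Iteration 4: CMP, STORE (2 ops)
  Iteration 5: CMP, STORE (2 ops)
  Iteration 6: CMP, STORE (2 ops)
Total: 6 iterations * 2 ops/iter = 12 operations

12


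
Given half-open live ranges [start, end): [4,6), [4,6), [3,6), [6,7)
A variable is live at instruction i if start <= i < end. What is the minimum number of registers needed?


Live ranges:
  Var0: [4, 6)
  Var1: [4, 6)
  Var2: [3, 6)
  Var3: [6, 7)
Sweep-line events (position, delta, active):
  pos=3 start -> active=1
  pos=4 start -> active=2
  pos=4 start -> active=3
  pos=6 end -> active=2
  pos=6 end -> active=1
  pos=6 end -> active=0
  pos=6 start -> active=1
  pos=7 end -> active=0
Maximum simultaneous active: 3
Minimum registers needed: 3

3


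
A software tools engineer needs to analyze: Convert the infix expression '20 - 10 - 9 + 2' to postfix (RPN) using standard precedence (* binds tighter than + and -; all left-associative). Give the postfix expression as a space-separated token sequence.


Applying the shunting-yard algorithm:
  Operand 20 -> output
  Push '-' onto operator stack -> op-stack: [-]
  Operand 10 -> output
  See '-' (prec 1); top '-' (prec 1) >= it -> pop '-' to output
  Push '-' onto operator stack -> op-stack: [-]
  Operand 9 -> output
  See '+' (prec 1); top '-' (prec 1) >= it -> pop '-' to output
  Push '+' onto operator stack -> op-stack: [+]
  Operand 2 -> output
  End of input: pop '+' to output
Postfix result: 20 10 - 9 - 2 +

20 10 - 9 - 2 +


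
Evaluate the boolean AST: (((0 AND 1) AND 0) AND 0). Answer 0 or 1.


Step 1: Evaluate inner node
  0 AND 1 = 0
Step 2: Evaluate next node
  0 AND 0 = 0
Step 3: Evaluate root node
  0 AND 0 = 0

0


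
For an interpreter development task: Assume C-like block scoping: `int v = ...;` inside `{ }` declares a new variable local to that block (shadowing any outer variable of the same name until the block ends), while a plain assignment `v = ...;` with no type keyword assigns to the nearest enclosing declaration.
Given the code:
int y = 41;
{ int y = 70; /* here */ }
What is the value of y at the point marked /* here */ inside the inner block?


Analyzing scoping rules:
Outer scope: declares y = 41
Inner block: 'int y = 70;' declares a NEW y that shadows the outer one
Inside the block the inner declaration is in scope -> 70
Result: 70

70


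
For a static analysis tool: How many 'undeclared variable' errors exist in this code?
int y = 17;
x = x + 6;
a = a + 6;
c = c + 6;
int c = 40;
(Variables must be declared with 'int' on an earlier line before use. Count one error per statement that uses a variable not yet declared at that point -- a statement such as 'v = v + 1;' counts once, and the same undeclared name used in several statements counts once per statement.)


Scanning code line by line:
  Line 1: declare 'y' -> declared = ['y']
  Line 2: use 'x' -> ERROR (undeclared)
  Line 3: use 'a' -> ERROR (undeclared)
  Line 4: use 'c' -> ERROR (undeclared)
  Line 5: declare 'c' -> declared = ['c', 'y']
Total undeclared variable errors: 3

3


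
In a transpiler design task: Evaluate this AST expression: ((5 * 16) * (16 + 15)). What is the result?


Expression: ((5 * 16) * (16 + 15))
Evaluating step by step:
  5 * 16 = 80
  16 + 15 = 31
  80 * 31 = 2480
Result: 2480

2480


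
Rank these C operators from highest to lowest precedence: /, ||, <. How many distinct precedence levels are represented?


Looking up precedence for each operator:
  / -> precedence 6
  || -> precedence 1
  < -> precedence 4
Sorted highest to lowest: /, <, ||
Distinct precedence values: [6, 4, 1]
Number of distinct levels: 3

3


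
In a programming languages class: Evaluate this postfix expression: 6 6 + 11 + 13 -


Processing tokens left to right:
Push 6, Push 6
Pop 6 and 6, compute 6 + 6 = 12, push 12
Push 11
Pop 12 and 11, compute 12 + 11 = 23, push 23
Push 13
Pop 23 and 13, compute 23 - 13 = 10, push 10
Stack result: 10

10


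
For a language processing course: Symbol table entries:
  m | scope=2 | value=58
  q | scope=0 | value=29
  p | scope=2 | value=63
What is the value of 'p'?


Searching symbol table for 'p':
  m | scope=2 | value=58
  q | scope=0 | value=29
  p | scope=2 | value=63 <- MATCH
Found 'p' at scope 2 with value 63

63


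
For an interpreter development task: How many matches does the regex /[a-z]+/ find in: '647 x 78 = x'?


Pattern: /[a-z]+/ (identifiers)
Input: '647 x 78 = x'
Scanning for matches:
  Match 1: 'x'
  Match 2: 'x'
Total matches: 2

2


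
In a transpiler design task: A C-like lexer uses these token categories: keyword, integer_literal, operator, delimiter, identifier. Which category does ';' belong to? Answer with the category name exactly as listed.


Token: ';'
Checking categories:
  identifier: no
  integer_literal: no
  operator: no
  keyword: no
  delimiter: YES
Category: delimiter

delimiter


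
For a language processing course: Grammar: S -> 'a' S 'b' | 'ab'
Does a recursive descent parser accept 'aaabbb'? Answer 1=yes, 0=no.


Grammar accepts strings of the form a^n b^n (n >= 1)
Word: 'aaabbb'
Counting: 3 a's and 3 b's
Check: 3 == 3? Yes
Derivation (S -> aSb applied 2 time(s), then S -> ab): S => aSb => aaSbb => aaabbb
Accepted

1


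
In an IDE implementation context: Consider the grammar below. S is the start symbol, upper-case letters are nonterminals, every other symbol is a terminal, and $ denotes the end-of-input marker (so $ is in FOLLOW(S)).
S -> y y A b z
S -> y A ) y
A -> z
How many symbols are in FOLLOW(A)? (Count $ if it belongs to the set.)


S is the start symbol and does not occur in any rule body, so FOLLOW(S) = {$}.
Examining every occurrence of A in a rule body:
  S -> y y A b z : A is followed by terminal 'b' -> add 'b'
  S -> y A ) y : A is followed by terminal ')' -> add ')'
  A -> z : A does not occur in the body -> contributes nothing
FOLLOW(A) = {), b}
Count: 2

2


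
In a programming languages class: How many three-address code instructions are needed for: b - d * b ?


Expression: b - d * b
Generating three-address code (respecting * over +/- precedence):
  Instruction 1: t1 = d * b
  Instruction 2: t2 = b - t1
Total instructions: 2

2


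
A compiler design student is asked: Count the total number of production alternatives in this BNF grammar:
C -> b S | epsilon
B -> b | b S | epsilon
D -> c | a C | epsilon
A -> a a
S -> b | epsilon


Counting alternatives per rule:
  C: 2 alternative(s)
  B: 3 alternative(s)
  D: 3 alternative(s)
  A: 1 alternative(s)
  S: 2 alternative(s)
Sum: 2 + 3 + 3 + 1 + 2 = 11

11


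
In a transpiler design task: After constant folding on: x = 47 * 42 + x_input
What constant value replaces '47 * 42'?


Identifying constant sub-expression:
  Original: x = 47 * 42 + x_input
  47 and 42 are both compile-time constants
  Evaluating: 47 * 42 = 1974
  After folding: x = 1974 + x_input

1974


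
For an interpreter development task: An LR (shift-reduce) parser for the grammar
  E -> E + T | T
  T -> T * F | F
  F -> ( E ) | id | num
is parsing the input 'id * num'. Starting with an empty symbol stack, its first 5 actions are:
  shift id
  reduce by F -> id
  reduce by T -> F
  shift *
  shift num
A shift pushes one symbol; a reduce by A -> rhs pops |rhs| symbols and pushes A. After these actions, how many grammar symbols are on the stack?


Tracking the symbol stack through each action:
  Action 1: shift 'id' : push -> stack = [id] (size 1)
  Action 2: reduce by F -> id : pop 1, push F -> stack = [F] (size 1)
  Action 3: reduce by T -> F : pop 1, push T -> stack = [T] (size 1)
  Action 4: shift '*' : push -> stack = [T, *] (size 2)
  Action 5: shift 'num' : push -> stack = [T, *, num] (size 3)
Final stack size: 3

3


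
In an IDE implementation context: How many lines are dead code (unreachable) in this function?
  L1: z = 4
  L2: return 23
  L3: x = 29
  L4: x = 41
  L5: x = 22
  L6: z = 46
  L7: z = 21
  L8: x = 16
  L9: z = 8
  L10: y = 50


Analyzing control flow:
  L1: reachable (before return)
  L2: reachable (return statement)
  L3: DEAD (after return at L2)
  L4: DEAD (after return at L2)
  L5: DEAD (after return at L2)
  L6: DEAD (after return at L2)
  L7: DEAD (after return at L2)
  L8: DEAD (after return at L2)
  L9: DEAD (after return at L2)
  L10: DEAD (after return at L2)
Return at L2, total lines = 10
Dead lines: L3 through L10
Count: 8

8


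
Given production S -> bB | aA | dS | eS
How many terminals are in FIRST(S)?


Production: S -> bB | aA | dS | eS
Examining each alternative for leading terminals:
  S -> bB : first terminal = 'b'
  S -> aA : first terminal = 'a'
  S -> dS : first terminal = 'd'
  S -> eS : first terminal = 'e'
FIRST(S) = {a, b, d, e}
Count: 4

4


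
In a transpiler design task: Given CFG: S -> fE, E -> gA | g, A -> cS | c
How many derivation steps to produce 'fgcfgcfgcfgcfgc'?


Grammar: S -> fE, E -> gA | g, A -> cS | c
Deriving 'fgcfgcfgcfgcfgc':
Step 1: S -> fE => fE
Step 2: E -> gA => fgA
Step 3: A -> cS => fgcS
Step 4: S -> fE => fgcfE
Step 5: E -> gA => fgcfgA
Step 6: A -> cS => fgcfgcS
Step 7: S -> fE => fgcfgcfE
Step 8: E -> gA => fgcfgcfgA
Step 9: A -> cS => fgcfgcfgcS
Step 10: S -> fE => fgcfgcfgcfE
Step 11: E -> gA => fgcfgcfgcfgA
Step 12: A -> cS => fgcfgcfgcfgcS
Step 13: S -> fE => fgcfgcfgcfgcfE
Step 14: E -> gA => fgcfgcfgcfgcfgA
Step 15: A -> c => fgcfgcfgcfgcfgc
Total derivation steps: 15

15


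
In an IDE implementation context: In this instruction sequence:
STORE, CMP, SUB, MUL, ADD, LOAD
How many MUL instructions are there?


Scanning instruction sequence for MUL:
  Position 1: STORE
  Position 2: CMP
  Position 3: SUB
  Position 4: MUL <- MATCH
  Position 5: ADD
  Position 6: LOAD
Matches at positions: [4]
Total MUL count: 1

1


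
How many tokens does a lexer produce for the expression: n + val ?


Scanning 'n + val'
Token 1: 'n' -> identifier
Token 2: '+' -> operator
Token 3: 'val' -> identifier
Total tokens: 3

3


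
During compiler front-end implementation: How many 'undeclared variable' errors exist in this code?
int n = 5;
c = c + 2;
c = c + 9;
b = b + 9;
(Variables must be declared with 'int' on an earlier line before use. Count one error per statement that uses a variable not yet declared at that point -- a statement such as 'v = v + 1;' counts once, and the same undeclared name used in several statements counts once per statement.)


Scanning code line by line:
  Line 1: declare 'n' -> declared = ['n']
  Line 2: use 'c' -> ERROR (undeclared)
  Line 3: use 'c' -> ERROR (undeclared)
  Line 4: use 'b' -> ERROR (undeclared)
Total undeclared variable errors: 3

3


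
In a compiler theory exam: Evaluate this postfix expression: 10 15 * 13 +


Processing tokens left to right:
Push 10, Push 15
Pop 10 and 15, compute 10 * 15 = 150, push 150
Push 13
Pop 150 and 13, compute 150 + 13 = 163, push 163
Stack result: 163

163


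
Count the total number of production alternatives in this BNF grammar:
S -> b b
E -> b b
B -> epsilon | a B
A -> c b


Counting alternatives per rule:
  S: 1 alternative(s)
  E: 1 alternative(s)
  B: 2 alternative(s)
  A: 1 alternative(s)
Sum: 1 + 1 + 2 + 1 = 5

5


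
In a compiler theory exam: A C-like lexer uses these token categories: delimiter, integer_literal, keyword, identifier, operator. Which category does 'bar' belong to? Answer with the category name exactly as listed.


Token: 'bar'
Checking categories:
  identifier: YES
  integer_literal: no
  operator: no
  keyword: no
  delimiter: no
Category: identifier

identifier


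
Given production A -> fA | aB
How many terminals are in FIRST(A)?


Production: A -> fA | aB
Examining each alternative for leading terminals:
  A -> fA : first terminal = 'f'
  A -> aB : first terminal = 'a'
FIRST(A) = {a, f}
Count: 2

2


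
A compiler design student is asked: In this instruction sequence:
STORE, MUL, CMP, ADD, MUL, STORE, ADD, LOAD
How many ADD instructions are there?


Scanning instruction sequence for ADD:
  Position 1: STORE
  Position 2: MUL
  Position 3: CMP
  Position 4: ADD <- MATCH
  Position 5: MUL
  Position 6: STORE
  Position 7: ADD <- MATCH
  Position 8: LOAD
Matches at positions: [4, 7]
Total ADD count: 2

2


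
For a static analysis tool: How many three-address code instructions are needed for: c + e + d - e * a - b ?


Expression: c + e + d - e * a - b
Generating three-address code (respecting * over +/- precedence):
  Instruction 1: t1 = e * a
  Instruction 2: t2 = c + e
  Instruction 3: t3 = t2 + d
  Instruction 4: t4 = t3 - t1
  Instruction 5: t5 = t4 - b
Total instructions: 5

5


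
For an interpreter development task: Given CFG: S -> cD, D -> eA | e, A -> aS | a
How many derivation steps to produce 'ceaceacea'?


Grammar: S -> cD, D -> eA | e, A -> aS | a
Deriving 'ceaceacea':
Step 1: S -> cD => cD
Step 2: D -> eA => ceA
Step 3: A -> aS => ceaS
Step 4: S -> cD => ceacD
Step 5: D -> eA => ceaceA
Step 6: A -> aS => ceaceaS
Step 7: S -> cD => ceaceacD
Step 8: D -> eA => ceaceaceA
Step 9: A -> a => ceaceacea
Total derivation steps: 9

9


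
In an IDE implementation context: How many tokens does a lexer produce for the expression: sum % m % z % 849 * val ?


Scanning 'sum % m % z % 849 * val'
Token 1: 'sum' -> identifier
Token 2: '%' -> operator
Token 3: 'm' -> identifier
Token 4: '%' -> operator
Token 5: 'z' -> identifier
Token 6: '%' -> operator
Token 7: '849' -> integer_literal
Token 8: '*' -> operator
Token 9: 'val' -> identifier
Total tokens: 9

9


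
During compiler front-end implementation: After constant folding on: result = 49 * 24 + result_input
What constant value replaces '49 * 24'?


Identifying constant sub-expression:
  Original: result = 49 * 24 + result_input
  49 and 24 are both compile-time constants
  Evaluating: 49 * 24 = 1176
  After folding: result = 1176 + result_input

1176


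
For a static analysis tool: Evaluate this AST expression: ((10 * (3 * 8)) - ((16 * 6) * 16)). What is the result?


Expression: ((10 * (3 * 8)) - ((16 * 6) * 16))
Evaluating step by step:
  3 * 8 = 24
  10 * 24 = 240
  16 * 6 = 96
  96 * 16 = 1536
  240 - 1536 = -1296
Result: -1296

-1296


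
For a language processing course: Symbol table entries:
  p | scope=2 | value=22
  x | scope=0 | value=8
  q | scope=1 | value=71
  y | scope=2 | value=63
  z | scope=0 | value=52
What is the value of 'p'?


Searching symbol table for 'p':
  p | scope=2 | value=22 <- MATCH
  x | scope=0 | value=8
  q | scope=1 | value=71
  y | scope=2 | value=63
  z | scope=0 | value=52
Found 'p' at scope 2 with value 22

22


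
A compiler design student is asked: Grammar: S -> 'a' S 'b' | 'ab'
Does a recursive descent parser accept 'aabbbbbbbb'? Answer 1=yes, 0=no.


Grammar accepts strings of the form a^n b^n (n >= 1)
Word: 'aabbbbbbbb'
Counting: 2 a's and 8 b's
Check: 2 == 8? No
Mismatch: a-count != b-count
Rejected

0


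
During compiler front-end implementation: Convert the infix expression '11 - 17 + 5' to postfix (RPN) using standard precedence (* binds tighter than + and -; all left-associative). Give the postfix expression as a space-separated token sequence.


Applying the shunting-yard algorithm:
  Operand 11 -> output
  Push '-' onto operator stack -> op-stack: [-]
  Operand 17 -> output
  See '+' (prec 1); top '-' (prec 1) >= it -> pop '-' to output
  Push '+' onto operator stack -> op-stack: [+]
  Operand 5 -> output
  End of input: pop '+' to output
Postfix result: 11 17 - 5 +

11 17 - 5 +


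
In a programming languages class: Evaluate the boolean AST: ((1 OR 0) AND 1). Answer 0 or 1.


Step 1: Evaluate inner node
  1 OR 0 = 1
Step 2: Evaluate root node
  1 AND 1 = 1

1


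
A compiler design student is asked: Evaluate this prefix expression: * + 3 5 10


Parsing prefix expression: * + 3 5 10
Step 1: Innermost operation '+ 3 5'
  3 + 5 = 8
Step 2: Outer operation '* [8] 10'
  8 * 10 = 80

80


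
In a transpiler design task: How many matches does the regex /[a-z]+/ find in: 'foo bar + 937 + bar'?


Pattern: /[a-z]+/ (identifiers)
Input: 'foo bar + 937 + bar'
Scanning for matches:
  Match 1: 'foo'
  Match 2: 'bar'
  Match 3: 'bar'
Total matches: 3

3


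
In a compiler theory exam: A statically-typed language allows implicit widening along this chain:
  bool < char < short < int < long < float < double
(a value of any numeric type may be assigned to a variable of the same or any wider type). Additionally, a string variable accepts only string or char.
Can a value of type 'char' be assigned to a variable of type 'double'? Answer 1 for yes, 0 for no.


Target variable type: double
Source value type: char
Numeric ranks: char=1, double=6
Widening allowed iff rank(source) <= rank(target): 1 <= 6? Yes
Result: 1

1


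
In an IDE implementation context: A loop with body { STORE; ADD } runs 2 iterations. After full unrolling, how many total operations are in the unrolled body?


Loop body operations: STORE, ADD (2 ops per iteration)
Unrolling 2 iterations:
  Iteration 1: STORE, ADD (2 ops)
  Iteration 2: STORE, ADD (2 ops)
Total: 2 iterations * 2 ops/iter = 4 operations

4


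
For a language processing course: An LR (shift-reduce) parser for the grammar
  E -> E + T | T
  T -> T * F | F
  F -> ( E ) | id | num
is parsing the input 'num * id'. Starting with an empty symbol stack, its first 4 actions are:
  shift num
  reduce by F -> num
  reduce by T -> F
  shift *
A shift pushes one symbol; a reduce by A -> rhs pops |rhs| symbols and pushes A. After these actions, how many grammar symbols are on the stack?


Tracking the symbol stack through each action:
  Action 1: shift 'num' : push -> stack = [num] (size 1)
  Action 2: reduce by F -> num : pop 1, push F -> stack = [F] (size 1)
  Action 3: reduce by T -> F : pop 1, push T -> stack = [T] (size 1)
  Action 4: shift '*' : push -> stack = [T, *] (size 2)
Final stack size: 2

2


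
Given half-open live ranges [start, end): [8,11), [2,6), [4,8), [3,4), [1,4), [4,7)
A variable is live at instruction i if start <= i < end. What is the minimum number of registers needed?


Live ranges:
  Var0: [8, 11)
  Var1: [2, 6)
  Var2: [4, 8)
  Var3: [3, 4)
  Var4: [1, 4)
  Var5: [4, 7)
Sweep-line events (position, delta, active):
  pos=1 start -> active=1
  pos=2 start -> active=2
  pos=3 start -> active=3
  pos=4 end -> active=2
  pos=4 end -> active=1
  pos=4 start -> active=2
  pos=4 start -> active=3
  pos=6 end -> active=2
  pos=7 end -> active=1
  pos=8 end -> active=0
  pos=8 start -> active=1
  pos=11 end -> active=0
Maximum simultaneous active: 3
Minimum registers needed: 3

3


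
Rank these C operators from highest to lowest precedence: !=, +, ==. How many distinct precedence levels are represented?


Looking up precedence for each operator:
  != -> precedence 3
  + -> precedence 5
  == -> precedence 3
Sorted highest to lowest: +, !=, ==
Distinct precedence values: [5, 3]
Number of distinct levels: 2

2


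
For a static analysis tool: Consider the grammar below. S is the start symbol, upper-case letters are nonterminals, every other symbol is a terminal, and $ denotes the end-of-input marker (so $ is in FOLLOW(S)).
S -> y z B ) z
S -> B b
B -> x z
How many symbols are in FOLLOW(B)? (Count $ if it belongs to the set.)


S is the start symbol and does not occur in any rule body, so FOLLOW(S) = {$}.
Examining every occurrence of B in a rule body:
  S -> y z B ) z : B is followed by terminal ')' -> add ')'
  S -> B b : B is followed by terminal 'b' -> add 'b'
  B -> x z : B does not occur in the body -> contributes nothing
FOLLOW(B) = {), b}
Count: 2

2


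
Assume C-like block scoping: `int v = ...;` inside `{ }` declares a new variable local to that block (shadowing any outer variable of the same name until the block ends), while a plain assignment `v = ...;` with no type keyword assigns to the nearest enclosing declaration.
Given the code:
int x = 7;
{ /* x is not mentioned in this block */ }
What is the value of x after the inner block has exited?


Analyzing scoping rules:
Outer scope: declares x = 7
Inner block: x is neither redeclared nor assigned -> unchanged
After the block -> 7
Result: 7

7


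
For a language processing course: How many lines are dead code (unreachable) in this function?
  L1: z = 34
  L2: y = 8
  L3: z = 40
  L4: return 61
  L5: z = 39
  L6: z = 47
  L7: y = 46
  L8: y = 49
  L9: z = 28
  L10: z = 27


Analyzing control flow:
  L1: reachable (before return)
  L2: reachable (before return)
  L3: reachable (before return)
  L4: reachable (return statement)
  L5: DEAD (after return at L4)
  L6: DEAD (after return at L4)
  L7: DEAD (after return at L4)
  L8: DEAD (after return at L4)
  L9: DEAD (after return at L4)
  L10: DEAD (after return at L4)
Return at L4, total lines = 10
Dead lines: L5 through L10
Count: 6

6


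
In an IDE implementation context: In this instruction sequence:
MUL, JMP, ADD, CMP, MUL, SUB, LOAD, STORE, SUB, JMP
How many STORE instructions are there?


Scanning instruction sequence for STORE:
  Position 1: MUL
  Position 2: JMP
  Position 3: ADD
  Position 4: CMP
  Position 5: MUL
  Position 6: SUB
  Position 7: LOAD
  Position 8: STORE <- MATCH
  Position 9: SUB
  Position 10: JMP
Matches at positions: [8]
Total STORE count: 1

1


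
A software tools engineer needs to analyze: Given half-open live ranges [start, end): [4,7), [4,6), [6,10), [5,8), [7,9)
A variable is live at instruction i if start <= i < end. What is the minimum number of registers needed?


Live ranges:
  Var0: [4, 7)
  Var1: [4, 6)
  Var2: [6, 10)
  Var3: [5, 8)
  Var4: [7, 9)
Sweep-line events (position, delta, active):
  pos=4 start -> active=1
  pos=4 start -> active=2
  pos=5 start -> active=3
  pos=6 end -> active=2
  pos=6 start -> active=3
  pos=7 end -> active=2
  pos=7 start -> active=3
  pos=8 end -> active=2
  pos=9 end -> active=1
  pos=10 end -> active=0
Maximum simultaneous active: 3
Minimum registers needed: 3

3


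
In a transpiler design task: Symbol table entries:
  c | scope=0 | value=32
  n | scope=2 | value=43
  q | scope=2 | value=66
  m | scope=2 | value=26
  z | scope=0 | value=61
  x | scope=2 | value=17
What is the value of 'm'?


Searching symbol table for 'm':
  c | scope=0 | value=32
  n | scope=2 | value=43
  q | scope=2 | value=66
  m | scope=2 | value=26 <- MATCH
  z | scope=0 | value=61
  x | scope=2 | value=17
Found 'm' at scope 2 with value 26

26


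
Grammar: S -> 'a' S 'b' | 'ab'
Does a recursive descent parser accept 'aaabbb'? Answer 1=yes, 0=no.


Grammar accepts strings of the form a^n b^n (n >= 1)
Word: 'aaabbb'
Counting: 3 a's and 3 b's
Check: 3 == 3? Yes
Derivation (S -> aSb applied 2 time(s), then S -> ab): S => aSb => aaSbb => aaabbb
Accepted

1


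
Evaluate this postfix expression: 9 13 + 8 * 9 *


Processing tokens left to right:
Push 9, Push 13
Pop 9 and 13, compute 9 + 13 = 22, push 22
Push 8
Pop 22 and 8, compute 22 * 8 = 176, push 176
Push 9
Pop 176 and 9, compute 176 * 9 = 1584, push 1584
Stack result: 1584

1584


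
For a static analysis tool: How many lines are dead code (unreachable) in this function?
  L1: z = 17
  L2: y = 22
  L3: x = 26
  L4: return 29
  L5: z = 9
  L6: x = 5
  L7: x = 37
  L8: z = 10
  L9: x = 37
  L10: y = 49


Analyzing control flow:
  L1: reachable (before return)
  L2: reachable (before return)
  L3: reachable (before return)
  L4: reachable (return statement)
  L5: DEAD (after return at L4)
  L6: DEAD (after return at L4)
  L7: DEAD (after return at L4)
  L8: DEAD (after return at L4)
  L9: DEAD (after return at L4)
  L10: DEAD (after return at L4)
Return at L4, total lines = 10
Dead lines: L5 through L10
Count: 6

6


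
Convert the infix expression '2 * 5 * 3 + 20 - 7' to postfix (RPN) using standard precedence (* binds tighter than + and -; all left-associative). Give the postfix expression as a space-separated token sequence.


Applying the shunting-yard algorithm:
  Operand 2 -> output
  Push '*' onto operator stack -> op-stack: [*]
  Operand 5 -> output
  See '*' (prec 2); top '*' (prec 2) >= it -> pop '*' to output
  Push '*' onto operator stack -> op-stack: [*]
  Operand 3 -> output
  See '+' (prec 1); top '*' (prec 2) >= it -> pop '*' to output
  Push '+' onto operator stack -> op-stack: [+]
  Operand 20 -> output
  See '-' (prec 1); top '+' (prec 1) >= it -> pop '+' to output
  Push '-' onto operator stack -> op-stack: [-]
  Operand 7 -> output
  End of input: pop '-' to output
Postfix result: 2 5 * 3 * 20 + 7 -

2 5 * 3 * 20 + 7 -


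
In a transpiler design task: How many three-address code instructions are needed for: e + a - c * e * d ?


Expression: e + a - c * e * d
Generating three-address code (respecting * over +/- precedence):
  Instruction 1: t1 = c * e
  Instruction 2: t2 = t1 * d
  Instruction 3: t3 = e + a
  Instruction 4: t4 = t3 - t2
Total instructions: 4

4


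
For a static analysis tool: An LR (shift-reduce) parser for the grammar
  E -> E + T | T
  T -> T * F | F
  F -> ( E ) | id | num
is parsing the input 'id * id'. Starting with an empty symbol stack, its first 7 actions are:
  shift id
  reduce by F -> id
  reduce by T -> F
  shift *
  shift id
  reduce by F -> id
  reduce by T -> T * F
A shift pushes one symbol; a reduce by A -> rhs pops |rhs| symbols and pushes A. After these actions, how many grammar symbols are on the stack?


Tracking the symbol stack through each action:
  Action 1: shift 'id' : push -> stack = [id] (size 1)
  Action 2: reduce by F -> id : pop 1, push F -> stack = [F] (size 1)
  Action 3: reduce by T -> F : pop 1, push T -> stack = [T] (size 1)
  Action 4: shift '*' : push -> stack = [T, *] (size 2)
  Action 5: shift 'id' : push -> stack = [T, *, id] (size 3)
  Action 6: reduce by F -> id : pop 1, push F -> stack = [T, *, F] (size 3)
  Action 7: reduce by T -> T * F : pop 3, push T -> stack = [T] (size 1)
Final stack size: 1

1
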